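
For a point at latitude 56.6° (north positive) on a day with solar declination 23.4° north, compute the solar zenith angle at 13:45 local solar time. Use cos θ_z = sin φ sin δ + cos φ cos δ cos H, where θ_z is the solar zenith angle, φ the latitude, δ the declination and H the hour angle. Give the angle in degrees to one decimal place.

38.3°

Hour angle H = 15° × (13.75 − 12) = 26.25°.
With φ = 56.6°, δ = 23.4°, H = 26.25°: sin φ sin δ = 0.3316, cos φ cos δ cos H = 0.4531, so cos θ_z = 0.7847.
θ_z = arccos(0.7847) = 38.31°.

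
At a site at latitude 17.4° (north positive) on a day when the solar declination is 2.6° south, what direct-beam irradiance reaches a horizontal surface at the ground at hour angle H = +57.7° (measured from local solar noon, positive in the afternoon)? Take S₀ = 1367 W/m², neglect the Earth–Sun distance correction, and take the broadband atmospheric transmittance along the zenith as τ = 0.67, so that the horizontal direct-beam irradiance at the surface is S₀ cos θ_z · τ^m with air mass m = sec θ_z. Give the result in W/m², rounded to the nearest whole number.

302 W/m²

With φ = 17.4°, δ = -2.6°, H = 57.70°: sin φ sin δ = -0.0136, cos φ cos δ cos H = 0.5094, so cos θ_z = 0.4958.
Air mass m = 1/cos θ_z = 1/0.4958 = 2.017; τ^m = 0.67^2.017 = 0.4459.
Surface direct beam = 1367 × 0.4958 × 0.4459 = 302.21 W/m².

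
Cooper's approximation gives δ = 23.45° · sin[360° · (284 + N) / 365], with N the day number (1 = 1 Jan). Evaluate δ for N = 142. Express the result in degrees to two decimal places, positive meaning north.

360 × (284 + 142) / 365 = 420.164°; sin(420.164°) = 0.8675.
δ = 23.45 × 0.8675 = 20.343° ≈ +20.34°.

+20.34°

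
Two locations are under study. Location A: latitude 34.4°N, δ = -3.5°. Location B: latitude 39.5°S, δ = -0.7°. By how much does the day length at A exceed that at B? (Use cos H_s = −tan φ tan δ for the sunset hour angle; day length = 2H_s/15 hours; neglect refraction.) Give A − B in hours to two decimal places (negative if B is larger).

A: H_s = arccos(−tan 34.4° · tan -3.5°) = 87.60°, so 2H_s/15 = 11.6800 h.
B: H_s = arccos(−tan -39.5° · tan -0.7°) = 90.58°, so 2H_s/15 = 12.0773 h.
A − B = 11.6800 − 12.0773 = -0.3973 h.

-0.40 h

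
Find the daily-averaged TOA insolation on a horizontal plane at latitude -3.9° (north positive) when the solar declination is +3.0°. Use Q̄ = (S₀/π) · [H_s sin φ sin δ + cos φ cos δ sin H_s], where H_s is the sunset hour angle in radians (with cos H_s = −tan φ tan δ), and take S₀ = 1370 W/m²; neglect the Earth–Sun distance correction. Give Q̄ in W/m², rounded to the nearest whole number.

The sunset hour angle satisfies cos H_s = −tan φ tan δ = 0.0036, giving H_s = 89.79°. In radians, H_s = 1.5671.
H_s sin φ sin δ = 1.5671 × -0.0680 × 0.0523 = -0.0056.
cos φ cos δ sin H_s = 0.9977 × 0.9986 × 1.0000 = 0.9963.
Q̄ = (1370/π) × (-0.0056 + 0.9963) = 436.08 × 0.9907 = 432.02 W/m².

432 W/m²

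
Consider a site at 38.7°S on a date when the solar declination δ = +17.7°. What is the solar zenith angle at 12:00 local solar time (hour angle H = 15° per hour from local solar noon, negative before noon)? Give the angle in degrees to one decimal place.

Hour angle H = 15° × (12 − 12) = 0.00°.
With φ = -38.7°, δ = 17.7°, H = 0.00°: sin φ sin δ = -0.1901, cos φ cos δ cos H = 0.7435, so cos θ_z = 0.5534.
θ_z = arccos(0.5534) = 56.40°.

56.4°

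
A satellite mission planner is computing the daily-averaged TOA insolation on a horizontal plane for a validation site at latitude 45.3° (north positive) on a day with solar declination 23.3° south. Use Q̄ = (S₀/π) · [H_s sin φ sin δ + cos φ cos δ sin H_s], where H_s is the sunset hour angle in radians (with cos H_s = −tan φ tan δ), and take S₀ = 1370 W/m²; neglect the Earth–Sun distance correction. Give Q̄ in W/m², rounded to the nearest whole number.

116 W/m²

cos H_s = −tan(45.3°) · tan(-23.3°) = 0.4352, so H_s = arccos(0.4352) = 64.20°. In radians, H_s = 1.1205.
H_s sin φ sin δ = 1.1205 × 0.7108 × -0.3955 = -0.3150.
cos φ cos δ sin H_s = 0.7034 × 0.9184 × 0.9003 = 0.5816.
Q̄ = (1370/π) × (-0.3150 + 0.5816) = 436.08 × 0.2666 = 116.26 W/m².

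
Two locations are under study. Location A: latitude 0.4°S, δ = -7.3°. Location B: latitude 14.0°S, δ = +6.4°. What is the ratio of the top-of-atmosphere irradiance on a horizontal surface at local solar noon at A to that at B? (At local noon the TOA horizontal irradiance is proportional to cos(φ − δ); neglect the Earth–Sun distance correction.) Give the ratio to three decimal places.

A: cos θ_z = cos(-0.4° − (-7.3°)) = 0.9928.
B: cos θ_z = cos(-14.0° − (6.4°)) = 0.9373.
Ratio A/B = 0.9928 / 0.9373 = 1.0592.

1.059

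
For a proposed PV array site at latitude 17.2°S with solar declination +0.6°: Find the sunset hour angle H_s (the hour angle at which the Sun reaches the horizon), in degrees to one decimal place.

−tan φ tan δ = −(-0.3096)(0.0105) = 0.0033; H_s = arccos(0.0033) = 89.81°.

89.8°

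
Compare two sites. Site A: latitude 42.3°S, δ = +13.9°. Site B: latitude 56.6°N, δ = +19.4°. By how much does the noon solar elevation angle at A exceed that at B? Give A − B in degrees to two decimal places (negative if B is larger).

-19.00°

A: 90° − |-42.3 − (13.9)| = 33.80°.
B: 90° − |56.6 − (19.4)| = 52.80°.
A − B = 33.80 − 52.80 = -19.00°.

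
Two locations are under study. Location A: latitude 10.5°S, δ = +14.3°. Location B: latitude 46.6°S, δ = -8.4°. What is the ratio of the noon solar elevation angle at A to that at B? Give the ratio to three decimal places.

1.259

A: 90° − |-10.5 − (14.3)| = 65.20°.
B: 90° − |-46.6 − (-8.4)| = 51.80°.
Ratio A/B = 65.2000 / 51.8000 = 1.2587.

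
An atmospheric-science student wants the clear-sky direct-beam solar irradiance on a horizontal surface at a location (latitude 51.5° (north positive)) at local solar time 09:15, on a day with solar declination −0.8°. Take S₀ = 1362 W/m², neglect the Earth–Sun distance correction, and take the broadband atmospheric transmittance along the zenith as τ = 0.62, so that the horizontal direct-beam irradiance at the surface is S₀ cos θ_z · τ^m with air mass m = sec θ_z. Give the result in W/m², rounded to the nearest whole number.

219 W/m²

Hour angle H = 15° × (9.25 − 12) = -41.25°.
cos θ_z = sin φ sin δ + cos φ cos δ cos H = (0.7826)(-0.0140) + (0.6225)(0.9999)(0.7518) = 0.4570.
Air mass m = 1/cos θ_z = 1/0.4570 = 2.188; τ^m = 0.62^2.188 = 0.3514.
Surface direct beam = 1362 × 0.4570 × 0.3514 = 218.72 W/m².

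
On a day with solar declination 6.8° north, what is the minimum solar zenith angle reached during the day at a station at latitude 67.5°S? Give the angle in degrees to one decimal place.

At local solar noon the hour angle is zero, so the zenith angle is |φ − δ| = |-67.5° − (6.8°)| = 74.3°.

74.3°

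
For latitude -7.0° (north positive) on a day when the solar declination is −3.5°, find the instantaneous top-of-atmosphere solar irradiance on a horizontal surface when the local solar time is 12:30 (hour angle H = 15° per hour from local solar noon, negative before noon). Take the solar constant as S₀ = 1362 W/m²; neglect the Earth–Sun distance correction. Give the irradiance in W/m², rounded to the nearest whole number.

1348 W/m²

Hour angle H = 15° × (12.5 − 12) = 7.50°.
With φ = -7.0°, δ = -3.5°, H = 7.50°: sin φ sin δ = 0.0074, cos φ cos δ cos H = 0.9822, so cos θ_z = 0.9896.
Top-of-atmosphere irradiance = S₀ cos θ_z = 1362 × 0.9896 = 1347.84 W/m².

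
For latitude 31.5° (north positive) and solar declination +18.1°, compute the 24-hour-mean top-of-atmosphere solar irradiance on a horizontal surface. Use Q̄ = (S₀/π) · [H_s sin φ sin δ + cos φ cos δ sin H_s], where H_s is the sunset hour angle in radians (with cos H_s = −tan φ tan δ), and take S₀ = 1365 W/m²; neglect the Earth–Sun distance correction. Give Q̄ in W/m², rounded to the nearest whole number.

cos H_s = −tan(31.5°) · tan(18.1°) = -0.2003, so H_s = arccos(-0.2003) = 101.55°. In radians, H_s = 1.7724.
H_s sin φ sin δ = 1.7724 × 0.5225 × 0.3107 = 0.2877.
cos φ cos δ sin H_s = 0.8526 × 0.9505 × 0.9797 = 0.7939.
Q̄ = (1365/π) × (0.2877 + 0.7939) = 434.49 × 1.0816 = 469.94 W/m².

470 W/m²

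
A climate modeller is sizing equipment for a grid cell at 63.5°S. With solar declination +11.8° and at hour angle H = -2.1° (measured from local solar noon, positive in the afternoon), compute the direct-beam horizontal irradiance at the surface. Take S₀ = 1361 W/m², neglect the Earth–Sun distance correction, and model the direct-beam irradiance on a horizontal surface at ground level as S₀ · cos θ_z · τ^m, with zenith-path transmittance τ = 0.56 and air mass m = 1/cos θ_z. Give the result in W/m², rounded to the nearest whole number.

cos θ_z = sin φ sin δ + cos φ cos δ cos H = (-0.8949)(0.2045) + (0.4462)(0.9789)(0.9993) = 0.2535.
Air mass m = 1/cos θ_z = 1/0.2535 = 3.945; τ^m = 0.56^3.945 = 0.1015.
Surface direct beam = 1361 × 0.2535 × 0.1015 = 35.02 W/m².

35 W/m²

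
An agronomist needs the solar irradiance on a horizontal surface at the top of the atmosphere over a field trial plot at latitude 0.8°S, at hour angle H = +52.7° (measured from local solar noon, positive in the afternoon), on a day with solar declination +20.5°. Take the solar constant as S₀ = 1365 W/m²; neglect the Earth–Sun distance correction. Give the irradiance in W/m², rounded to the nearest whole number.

768 W/m²

cos θ_z = sin φ sin δ + cos φ cos δ cos H = (-0.0140)(0.3502) + (0.9999)(0.9367)(0.6060) = 0.5627.
Top-of-atmosphere irradiance = S₀ cos θ_z = 1365 × 0.5627 = 768.09 W/m².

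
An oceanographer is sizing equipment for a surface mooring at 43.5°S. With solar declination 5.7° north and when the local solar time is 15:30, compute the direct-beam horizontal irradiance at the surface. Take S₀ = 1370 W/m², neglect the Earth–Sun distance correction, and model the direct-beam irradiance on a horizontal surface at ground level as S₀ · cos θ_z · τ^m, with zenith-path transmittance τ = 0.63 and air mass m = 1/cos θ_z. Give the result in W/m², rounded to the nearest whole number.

Hour angle H = 15° × (15.5 − 12) = 52.50°.
cos θ_z = sin(-43.5°) sin(5.7°) + cos(-43.5°) cos(5.7°) cos(52.50°) = -0.0684 + 0.4394 = 0.3710.
Air mass m = 1/cos θ_z = 1/0.3710 = 2.695; τ^m = 0.63^2.695 = 0.2879.
Surface direct beam = 1370 × 0.3710 × 0.2879 = 146.33 W/m².

146 W/m²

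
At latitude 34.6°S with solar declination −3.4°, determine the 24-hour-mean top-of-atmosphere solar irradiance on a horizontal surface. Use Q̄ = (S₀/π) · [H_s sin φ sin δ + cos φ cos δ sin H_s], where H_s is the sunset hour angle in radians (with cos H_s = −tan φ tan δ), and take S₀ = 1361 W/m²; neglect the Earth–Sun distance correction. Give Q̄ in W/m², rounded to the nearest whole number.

The sunset hour angle satisfies cos H_s = −tan φ tan δ = -0.0410, giving H_s = 92.35°. In radians, H_s = 1.6118.
H_s sin φ sin δ = 1.6118 × -0.5678 × -0.0593 = 0.0543.
cos φ cos δ sin H_s = 0.8231 × 0.9982 × 0.9992 = 0.8210.
Q̄ = (1361/π) × (0.0543 + 0.8210) = 433.22 × 0.8753 = 379.20 W/m².

379 W/m²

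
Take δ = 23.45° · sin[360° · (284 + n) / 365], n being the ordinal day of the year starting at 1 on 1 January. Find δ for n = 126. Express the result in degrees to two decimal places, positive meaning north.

+16.40°

360 × (284 + 126) / 365 = 404.384°; sin(404.384°) = 0.6995.
δ = 23.45 × 0.6995 = 16.403° ≈ +16.40°.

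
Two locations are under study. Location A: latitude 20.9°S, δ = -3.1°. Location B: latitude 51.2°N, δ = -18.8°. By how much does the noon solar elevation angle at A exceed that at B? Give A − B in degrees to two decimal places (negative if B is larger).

A: 90° − |-20.9 − (-3.1)| = 72.20°.
B: 90° − |51.2 − (-18.8)| = 20.00°.
A − B = 72.20 − 20.00 = 52.20°.

+52.20°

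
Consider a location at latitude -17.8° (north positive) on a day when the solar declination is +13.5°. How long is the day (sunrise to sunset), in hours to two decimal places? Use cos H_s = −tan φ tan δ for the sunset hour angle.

The sunset hour angle satisfies cos H_s = −tan φ tan δ = 0.0771, giving H_s = 85.58°.
Day length = 2 H_s / 15° h⁻¹ = 171.16° / 15 = 11.411 h.

11.41 hours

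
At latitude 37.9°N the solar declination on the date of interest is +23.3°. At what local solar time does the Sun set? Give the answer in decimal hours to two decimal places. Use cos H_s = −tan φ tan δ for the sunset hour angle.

The sunset hour angle satisfies cos H_s = −tan φ tan δ = -0.3353, giving H_s = 109.59°.
Sunset is at 12 + H_s/15 = 12 + 7.306 = 19.306 h local solar time.

19.31 h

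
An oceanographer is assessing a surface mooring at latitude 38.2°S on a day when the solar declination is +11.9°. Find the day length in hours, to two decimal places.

−tan φ tan δ = −(-0.7869)(0.2107) = 0.1658; H_s = arccos(0.1658) = 80.46°.
Day length = 2 H_s / 15° h⁻¹ = 160.92° / 15 = 10.728 h.

10.73 hours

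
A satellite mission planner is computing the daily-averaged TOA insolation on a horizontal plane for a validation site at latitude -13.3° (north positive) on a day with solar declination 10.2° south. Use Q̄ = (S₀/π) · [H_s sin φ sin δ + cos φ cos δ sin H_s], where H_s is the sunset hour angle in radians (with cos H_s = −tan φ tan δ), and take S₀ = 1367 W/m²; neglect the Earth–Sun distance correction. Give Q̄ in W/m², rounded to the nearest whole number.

445 W/m²

cos H_s = −tan(-13.3°) · tan(-10.2°) = -0.0425, so H_s = arccos(-0.0425) = 92.44°. In radians, H_s = 1.6134.
H_s sin φ sin δ = 1.6134 × -0.2300 × -0.1771 = 0.0657.
cos φ cos δ sin H_s = 0.9732 × 0.9842 × 0.9991 = 0.9570.
Q̄ = (1367/π) × (0.0657 + 0.9570) = 435.13 × 1.0227 = 445.01 W/m².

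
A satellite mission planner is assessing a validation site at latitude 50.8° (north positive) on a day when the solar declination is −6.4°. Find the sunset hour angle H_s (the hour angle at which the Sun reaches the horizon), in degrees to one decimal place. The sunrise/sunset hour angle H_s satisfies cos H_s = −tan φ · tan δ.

−tan φ tan δ = −(1.2261)(-0.1122) = 0.1376; H_s = arccos(0.1376) = 82.09°.

82.1°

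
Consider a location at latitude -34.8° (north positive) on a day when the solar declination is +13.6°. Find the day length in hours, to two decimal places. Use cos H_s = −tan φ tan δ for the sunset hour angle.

The sunset hour angle satisfies cos H_s = −tan φ tan δ = 0.1681, giving H_s = 80.32°.
Day length = 2 H_s / 15° h⁻¹ = 160.64° / 15 = 10.709 h.

10.71 hours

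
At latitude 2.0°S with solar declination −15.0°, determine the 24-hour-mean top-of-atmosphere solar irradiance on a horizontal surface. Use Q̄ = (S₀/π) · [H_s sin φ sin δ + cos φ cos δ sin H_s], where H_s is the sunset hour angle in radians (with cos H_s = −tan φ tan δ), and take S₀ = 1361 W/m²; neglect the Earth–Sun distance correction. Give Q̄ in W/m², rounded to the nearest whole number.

424 W/m²

−tan φ tan δ = −(-0.0349)(-0.2679) = -0.0093; H_s = arccos(-0.0093) = 90.53°. In radians, H_s = 1.5800.
H_s sin φ sin δ = 1.5800 × -0.0349 × -0.2588 = 0.0143.
cos φ cos δ sin H_s = 0.9994 × 0.9659 × 1.0000 = 0.9653.
Q̄ = (1361/π) × (0.0143 + 0.9653) = 433.22 × 0.9796 = 424.38 W/m².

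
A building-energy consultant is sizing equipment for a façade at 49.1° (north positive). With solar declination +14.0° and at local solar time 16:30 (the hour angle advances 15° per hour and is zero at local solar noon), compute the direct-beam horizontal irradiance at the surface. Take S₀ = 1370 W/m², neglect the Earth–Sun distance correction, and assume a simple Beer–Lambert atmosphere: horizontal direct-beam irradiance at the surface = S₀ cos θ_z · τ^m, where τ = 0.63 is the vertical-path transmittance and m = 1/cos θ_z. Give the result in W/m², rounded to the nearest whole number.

197 W/m²

Hour angle H = 15° × (16.5 − 12) = 67.50°.
cos θ_z = sin φ sin δ + cos φ cos δ cos H = (0.7559)(0.2419) + (0.6547)(0.9703)(0.3827) = 0.4260.
Air mass m = 1/cos θ_z = 1/0.4260 = 2.347; τ^m = 0.63^2.347 = 0.3381.
Surface direct beam = 1370 × 0.4260 × 0.3381 = 197.32 W/m².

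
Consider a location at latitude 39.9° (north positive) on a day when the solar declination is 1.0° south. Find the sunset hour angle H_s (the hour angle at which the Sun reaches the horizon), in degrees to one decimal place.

89.2°

cos H_s = −tan(39.9°) · tan(-1.0°) = 0.0146, so H_s = arccos(0.0146) = 89.16°.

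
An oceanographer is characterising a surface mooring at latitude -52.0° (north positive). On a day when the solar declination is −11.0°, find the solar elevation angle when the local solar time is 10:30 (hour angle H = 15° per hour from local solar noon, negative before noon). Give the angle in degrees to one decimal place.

Hour angle H = 15° × (10.5 − 12) = -22.50°.
cos θ_z = sin(-52.0°) sin(-11.0°) + cos(-52.0°) cos(-11.0°) cos(-22.50°) = 0.1504 + 0.5583 = 0.7087.
θ_z = arccos(0.7087) = 44.87°, so the elevation is 90° − 44.87° = 45.13°.

45.1°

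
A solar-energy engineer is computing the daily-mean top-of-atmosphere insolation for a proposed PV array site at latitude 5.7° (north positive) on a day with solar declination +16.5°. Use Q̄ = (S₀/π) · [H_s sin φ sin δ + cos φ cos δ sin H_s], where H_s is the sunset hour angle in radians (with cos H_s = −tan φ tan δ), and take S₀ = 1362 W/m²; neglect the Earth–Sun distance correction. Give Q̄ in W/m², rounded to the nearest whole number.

The sunset hour angle satisfies cos H_s = −tan φ tan δ = -0.0296, giving H_s = 91.70°. In radians, H_s = 1.6005.
H_s sin φ sin δ = 1.6005 × 0.0993 × 0.2840 = 0.0451.
cos φ cos δ sin H_s = 0.9951 × 0.9588 × 0.9996 = 0.9537.
Q̄ = (1362/π) × (0.0451 + 0.9537) = 433.54 × 0.9988 = 433.02 W/m².

433 W/m²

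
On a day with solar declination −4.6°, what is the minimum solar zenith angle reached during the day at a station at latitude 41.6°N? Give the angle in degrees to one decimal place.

At local solar noon the hour angle is zero, so the zenith angle is |φ − δ| = |41.6° − (-4.6°)| = 46.2°.

46.2°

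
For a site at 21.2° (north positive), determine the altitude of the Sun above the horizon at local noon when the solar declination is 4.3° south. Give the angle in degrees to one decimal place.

64.5°

At local solar noon the hour angle is zero, so the elevation is 90° − |φ − δ| = 90° − |21.2° − (-4.3°)| = 90° − 25.5° = 64.5°.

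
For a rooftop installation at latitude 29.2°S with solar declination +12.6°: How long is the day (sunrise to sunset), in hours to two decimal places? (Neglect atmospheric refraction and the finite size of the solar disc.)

11.04 hours

The sunset hour angle satisfies cos H_s = −tan φ tan δ = 0.1249, giving H_s = 82.83°.
Day length = 2 H_s / 15° h⁻¹ = 165.66° / 15 = 11.044 h.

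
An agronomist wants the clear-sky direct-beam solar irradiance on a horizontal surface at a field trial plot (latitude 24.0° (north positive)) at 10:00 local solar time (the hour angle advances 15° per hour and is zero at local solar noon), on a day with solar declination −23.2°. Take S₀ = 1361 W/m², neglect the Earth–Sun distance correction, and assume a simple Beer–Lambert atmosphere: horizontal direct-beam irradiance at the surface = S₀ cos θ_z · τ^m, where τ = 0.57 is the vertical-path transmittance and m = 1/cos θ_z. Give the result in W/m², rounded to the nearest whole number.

286 W/m²

Hour angle H = 15° × (10 − 12) = -30.00°.
cos θ_z = sin φ sin δ + cos φ cos δ cos H = (0.4067)(-0.3939) + (0.9135)(0.9191)(0.8660) = 0.5669.
Air mass m = 1/cos θ_z = 1/0.5669 = 1.764; τ^m = 0.57^1.764 = 0.3710.
Surface direct beam = 1361 × 0.5669 × 0.3710 = 286.25 W/m².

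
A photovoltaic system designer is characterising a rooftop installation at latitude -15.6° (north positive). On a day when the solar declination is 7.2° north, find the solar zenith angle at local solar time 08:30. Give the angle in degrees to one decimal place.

Hour angle H = 15° × (8.5 − 12) = -52.50°.
cos θ_z = sin φ sin δ + cos φ cos δ cos H = (-0.2689)(0.1253) + (0.9632)(0.9921)(0.6088) = 0.5481.
θ_z = arccos(0.5481) = 56.76°.

56.8°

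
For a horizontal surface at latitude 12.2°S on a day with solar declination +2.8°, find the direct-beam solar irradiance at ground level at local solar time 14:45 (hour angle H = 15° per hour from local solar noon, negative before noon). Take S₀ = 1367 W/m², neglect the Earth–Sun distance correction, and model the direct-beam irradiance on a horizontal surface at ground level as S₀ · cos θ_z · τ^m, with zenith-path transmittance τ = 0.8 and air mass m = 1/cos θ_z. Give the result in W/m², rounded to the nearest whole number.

727 W/m²

Hour angle H = 15° × (14.75 − 12) = 41.25°.
cos θ_z = sin(-12.2°) sin(2.8°) + cos(-12.2°) cos(2.8°) cos(41.25°) = -0.0103 + 0.7340 = 0.7237.
Air mass m = 1/cos θ_z = 1/0.7237 = 1.382; τ^m = 0.8^1.382 = 0.7346.
Surface direct beam = 1367 × 0.7237 × 0.7346 = 726.74 W/m².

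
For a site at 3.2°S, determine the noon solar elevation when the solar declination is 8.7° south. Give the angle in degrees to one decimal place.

At local solar noon the hour angle is zero, so the elevation is 90° − |φ − δ| = 90° − |-3.2° − (-8.7°)| = 90° − 5.5° = 84.5°.

84.5°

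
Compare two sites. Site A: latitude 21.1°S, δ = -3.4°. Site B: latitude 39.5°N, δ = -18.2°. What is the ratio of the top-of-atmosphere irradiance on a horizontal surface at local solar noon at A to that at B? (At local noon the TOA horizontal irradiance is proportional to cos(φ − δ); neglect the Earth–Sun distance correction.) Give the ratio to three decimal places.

1.783

A: cos θ_z = cos(-21.1° − (-3.4°)) = 0.9527.
B: cos θ_z = cos(39.5° − (-18.2°)) = 0.5344.
Ratio A/B = 0.9527 / 0.5344 = 1.7827.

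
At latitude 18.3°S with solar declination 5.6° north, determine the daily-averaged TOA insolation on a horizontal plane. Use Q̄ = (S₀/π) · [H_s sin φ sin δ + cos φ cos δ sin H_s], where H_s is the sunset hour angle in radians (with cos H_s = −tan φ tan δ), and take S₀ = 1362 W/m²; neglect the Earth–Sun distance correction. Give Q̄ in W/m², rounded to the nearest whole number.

cos H_s = −tan(-18.3°) · tan(5.6°) = 0.0324, so H_s = arccos(0.0324) = 88.14°. In radians, H_s = 1.5383.
H_s sin φ sin δ = 1.5383 × -0.3140 × 0.0976 = -0.0471.
cos φ cos δ sin H_s = 0.9494 × 0.9952 × 0.9995 = 0.9444.
Q̄ = (1362/π) × (-0.0471 + 0.9444) = 433.54 × 0.8973 = 389.02 W/m².

389 W/m²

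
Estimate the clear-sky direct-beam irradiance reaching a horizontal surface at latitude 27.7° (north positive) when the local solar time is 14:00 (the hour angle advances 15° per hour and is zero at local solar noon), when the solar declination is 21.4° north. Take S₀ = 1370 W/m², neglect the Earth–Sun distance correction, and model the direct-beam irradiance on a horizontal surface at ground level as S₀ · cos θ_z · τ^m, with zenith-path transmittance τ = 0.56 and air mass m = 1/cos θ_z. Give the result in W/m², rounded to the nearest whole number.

628 W/m²

Hour angle H = 15° × (14 − 12) = 30.00°.
cos θ_z = sin(27.7°) sin(21.4°) + cos(27.7°) cos(21.4°) cos(30.00°) = 0.1696 + 0.7139 = 0.8835.
Air mass m = 1/cos θ_z = 1/0.8835 = 1.132; τ^m = 0.56^1.132 = 0.5187.
Surface direct beam = 1370 × 0.8835 × 0.5187 = 627.83 W/m².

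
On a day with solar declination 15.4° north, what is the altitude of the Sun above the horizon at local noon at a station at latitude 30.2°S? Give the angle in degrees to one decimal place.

At local solar noon the hour angle is zero, so the elevation is 90° − |φ − δ| = 90° − |-30.2° − (15.4°)| = 90° − 45.6° = 44.4°.

44.4°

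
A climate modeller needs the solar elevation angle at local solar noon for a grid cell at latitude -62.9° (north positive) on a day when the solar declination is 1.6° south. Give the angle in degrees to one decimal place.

28.7°

At local solar noon the hour angle is zero, so the elevation is 90° − |φ − δ| = 90° − |-62.9° − (-1.6°)| = 90° − 61.3° = 28.7°.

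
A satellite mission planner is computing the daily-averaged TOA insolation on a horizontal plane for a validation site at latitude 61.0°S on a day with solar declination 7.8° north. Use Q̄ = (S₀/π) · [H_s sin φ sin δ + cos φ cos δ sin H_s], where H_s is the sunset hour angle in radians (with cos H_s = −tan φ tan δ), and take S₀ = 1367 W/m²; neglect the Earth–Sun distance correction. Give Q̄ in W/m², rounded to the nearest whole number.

134 W/m²

cos H_s = −tan(-61.0°) · tan(7.8°) = 0.2471, so H_s = arccos(0.2471) = 75.69°. In radians, H_s = 1.3210.
H_s sin φ sin δ = 1.3210 × -0.8746 × 0.1357 = -0.1568.
cos φ cos δ sin H_s = 0.4848 × 0.9907 × 0.9690 = 0.4654.
Q̄ = (1367/π) × (-0.1568 + 0.4654) = 435.13 × 0.3086 = 134.28 W/m².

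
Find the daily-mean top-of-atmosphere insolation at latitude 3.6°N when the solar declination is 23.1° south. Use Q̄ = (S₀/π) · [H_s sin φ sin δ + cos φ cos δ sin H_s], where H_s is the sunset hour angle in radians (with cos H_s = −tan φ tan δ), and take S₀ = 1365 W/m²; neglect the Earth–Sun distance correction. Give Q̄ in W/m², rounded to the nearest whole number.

cos H_s = −tan(3.6°) · tan(-23.1°) = 0.0268, so H_s = arccos(0.0268) = 88.46°. In radians, H_s = 1.5439.
H_s sin φ sin δ = 1.5439 × 0.0628 × -0.3923 = -0.0380.
cos φ cos δ sin H_s = 0.9980 × 0.9198 × 0.9996 = 0.9176.
Q̄ = (1365/π) × (-0.0380 + 0.9176) = 434.49 × 0.8796 = 382.18 W/m².

382 W/m²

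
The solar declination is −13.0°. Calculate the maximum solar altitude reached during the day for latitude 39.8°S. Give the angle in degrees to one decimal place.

At local solar noon the hour angle is zero, so the elevation is 90° − |φ − δ| = 90° − |-39.8° − (-13.0°)| = 90° − 26.8° = 63.2°.

63.2°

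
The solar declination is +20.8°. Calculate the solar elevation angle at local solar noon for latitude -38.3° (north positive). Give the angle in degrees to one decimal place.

30.9°

At local solar noon the hour angle is zero, so the elevation is 90° − |φ − δ| = 90° − |-38.3° − (20.8°)| = 90° − 59.1° = 30.9°.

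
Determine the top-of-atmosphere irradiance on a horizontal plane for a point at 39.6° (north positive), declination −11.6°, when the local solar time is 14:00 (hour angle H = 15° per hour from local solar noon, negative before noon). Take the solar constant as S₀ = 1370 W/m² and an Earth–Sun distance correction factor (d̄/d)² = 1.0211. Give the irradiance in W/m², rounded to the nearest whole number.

Hour angle H = 15° × (14 − 12) = 30.00°.
cos θ_z = sin(39.6°) sin(-11.6°) + cos(39.6°) cos(-11.6°) cos(30.00°) = -0.1282 + 0.6537 = 0.5255.
Top-of-atmosphere irradiance = S₀ (d̄/d)² cos θ_z = 1370 × 1.0211 × 0.5255 = 735.13 W/m².

735 W/m²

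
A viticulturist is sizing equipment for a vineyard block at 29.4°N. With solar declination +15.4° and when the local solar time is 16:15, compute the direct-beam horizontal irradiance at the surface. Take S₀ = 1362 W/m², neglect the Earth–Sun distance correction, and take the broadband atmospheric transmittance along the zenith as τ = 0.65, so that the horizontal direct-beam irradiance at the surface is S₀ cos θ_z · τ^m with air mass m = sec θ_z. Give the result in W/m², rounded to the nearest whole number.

Hour angle H = 15° × (16.25 − 12) = 63.75°.
With φ = 29.4°, δ = 15.4°, H = 63.75°: sin φ sin δ = 0.1304, cos φ cos δ cos H = 0.3715, so cos θ_z = 0.5019.
Air mass m = 1/cos θ_z = 1/0.5019 = 1.992; τ^m = 0.65^1.992 = 0.4240.
Surface direct beam = 1362 × 0.5019 × 0.4240 = 289.84 W/m².

290 W/m²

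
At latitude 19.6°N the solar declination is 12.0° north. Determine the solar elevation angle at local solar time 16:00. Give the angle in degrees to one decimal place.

32.0°

Hour angle H = 15° × (16 − 12) = 60.00°.
With φ = 19.6°, δ = 12.0°, H = 60.00°: sin φ sin δ = 0.0697, cos φ cos δ cos H = 0.4607, so cos θ_z = 0.5304.
θ_z = arccos(0.5304) = 57.97°, so the elevation is 90° − 57.97° = 32.03°.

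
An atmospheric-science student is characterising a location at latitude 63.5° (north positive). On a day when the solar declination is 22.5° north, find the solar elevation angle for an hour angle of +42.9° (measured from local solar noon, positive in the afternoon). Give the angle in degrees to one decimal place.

40.1°

cos θ_z = sin φ sin δ + cos φ cos δ cos H = (0.8949)(0.3827) + (0.4462)(0.9239)(0.7325) = 0.6444.
θ_z = arccos(0.6444) = 49.88°, so the elevation is 90° − 49.88° = 40.12°.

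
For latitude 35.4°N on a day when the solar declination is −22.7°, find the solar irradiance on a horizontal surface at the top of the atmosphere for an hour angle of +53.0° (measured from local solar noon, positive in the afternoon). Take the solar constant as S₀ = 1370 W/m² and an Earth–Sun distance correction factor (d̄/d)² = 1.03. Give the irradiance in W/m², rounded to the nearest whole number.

With φ = 35.4°, δ = -22.7°, H = 53.00°: sin φ sin δ = -0.2235, cos φ cos δ cos H = 0.4526, so cos θ_z = 0.2291.
Top-of-atmosphere irradiance = S₀ (d̄/d)² cos θ_z = 1370 × 1.03 × 0.2291 = 323.28 W/m².

323 W/m²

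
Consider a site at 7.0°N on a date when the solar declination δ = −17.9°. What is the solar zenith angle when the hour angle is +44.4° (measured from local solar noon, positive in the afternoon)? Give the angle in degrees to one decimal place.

cos θ_z = sin φ sin δ + cos φ cos δ cos H = (0.1219)(-0.3074) + (0.9925)(0.9516)(0.7145) = 0.6373.
θ_z = arccos(0.6373) = 50.41°.

50.4°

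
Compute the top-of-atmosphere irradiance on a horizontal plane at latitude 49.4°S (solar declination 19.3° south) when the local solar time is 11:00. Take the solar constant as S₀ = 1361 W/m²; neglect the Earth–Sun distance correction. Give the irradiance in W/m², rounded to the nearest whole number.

Hour angle H = 15° × (11 − 12) = -15.00°.
cos θ_z = sin(-49.4°) sin(-19.3°) + cos(-49.4°) cos(-19.3°) cos(-15.00°) = 0.2510 + 0.5933 = 0.8443.
Top-of-atmosphere irradiance = S₀ cos θ_z = 1361 × 0.8443 = 1149.09 W/m².

1149 W/m²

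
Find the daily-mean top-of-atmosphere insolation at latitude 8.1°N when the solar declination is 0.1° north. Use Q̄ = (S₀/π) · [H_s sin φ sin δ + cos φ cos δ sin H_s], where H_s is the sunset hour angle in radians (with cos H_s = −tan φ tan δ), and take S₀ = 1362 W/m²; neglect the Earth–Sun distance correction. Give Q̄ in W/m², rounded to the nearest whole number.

The sunset hour angle satisfies cos H_s = −tan φ tan δ = -0.0002, giving H_s = 90.01°. In radians, H_s = 1.5710.
H_s sin φ sin δ = 1.5710 × 0.1409 × 0.0017 = 0.0004.
cos φ cos δ sin H_s = 0.9900 × 1.0000 × 1.0000 = 0.9900.
Q̄ = (1362/π) × (0.0004 + 0.9900) = 433.54 × 0.9904 = 429.38 W/m².

429 W/m²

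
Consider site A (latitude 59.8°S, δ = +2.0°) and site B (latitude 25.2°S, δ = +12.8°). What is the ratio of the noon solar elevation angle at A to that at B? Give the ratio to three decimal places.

A: 90° − |-59.8 − (2.0)| = 28.20°.
B: 90° − |-25.2 − (12.8)| = 52.00°.
Ratio A/B = 28.2000 / 52.0000 = 0.5423.

0.542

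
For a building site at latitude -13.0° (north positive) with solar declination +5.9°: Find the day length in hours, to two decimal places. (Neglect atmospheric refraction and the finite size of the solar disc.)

The sunset hour angle satisfies cos H_s = −tan φ tan δ = 0.0239, giving H_s = 88.63°.
Day length = 2 H_s / 15° h⁻¹ = 177.26° / 15 = 11.817 h.

11.82 hours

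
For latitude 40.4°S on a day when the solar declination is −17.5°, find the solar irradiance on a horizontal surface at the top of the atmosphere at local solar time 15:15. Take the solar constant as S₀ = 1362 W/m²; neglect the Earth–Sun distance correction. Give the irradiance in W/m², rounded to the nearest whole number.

918 W/m²

Hour angle H = 15° × (15.25 − 12) = 48.75°.
cos θ_z = sin φ sin δ + cos φ cos δ cos H = (-0.6481)(-0.3007) + (0.7615)(0.9537)(0.6593) = 0.6737.
Top-of-atmosphere irradiance = S₀ cos θ_z = 1362 × 0.6737 = 917.58 W/m².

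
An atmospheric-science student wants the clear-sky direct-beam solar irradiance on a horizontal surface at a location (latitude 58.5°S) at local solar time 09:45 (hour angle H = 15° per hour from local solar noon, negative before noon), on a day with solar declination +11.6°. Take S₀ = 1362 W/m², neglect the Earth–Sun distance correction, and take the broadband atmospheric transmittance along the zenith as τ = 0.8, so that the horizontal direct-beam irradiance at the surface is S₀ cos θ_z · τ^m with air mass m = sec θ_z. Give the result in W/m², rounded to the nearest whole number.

144 W/m²

Hour angle H = 15° × (9.75 − 12) = -33.75°.
cos θ_z = sin φ sin δ + cos φ cos δ cos H = (-0.8526)(0.2011) + (0.5225)(0.9796)(0.8315) = 0.2541.
Air mass m = 1/cos θ_z = 1/0.2541 = 3.935; τ^m = 0.8^3.935 = 0.4156.
Surface direct beam = 1362 × 0.2541 × 0.4156 = 143.83 W/m².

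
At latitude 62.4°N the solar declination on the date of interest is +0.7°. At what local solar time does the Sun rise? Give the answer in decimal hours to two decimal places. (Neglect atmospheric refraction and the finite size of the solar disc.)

−tan φ tan δ = −(1.9128)(0.0122) = -0.0233; H_s = arccos(-0.0233) = 91.34°.
Sunrise is at 12 − H_s/15 = 12 − 6.089 = 5.911 h local solar time.

5.91 h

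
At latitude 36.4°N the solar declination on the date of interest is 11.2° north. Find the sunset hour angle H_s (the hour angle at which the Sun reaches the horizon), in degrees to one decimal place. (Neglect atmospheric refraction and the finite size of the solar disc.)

98.4°

−tan φ tan δ = −(0.7373)(0.1980) = -0.1460; H_s = arccos(-0.1460) = 98.40°.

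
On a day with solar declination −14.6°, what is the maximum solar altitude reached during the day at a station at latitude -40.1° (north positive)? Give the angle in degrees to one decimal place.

At local solar noon the hour angle is zero, so the elevation is 90° − |φ − δ| = 90° − |-40.1° − (-14.6°)| = 90° − 25.5° = 64.5°.

64.5°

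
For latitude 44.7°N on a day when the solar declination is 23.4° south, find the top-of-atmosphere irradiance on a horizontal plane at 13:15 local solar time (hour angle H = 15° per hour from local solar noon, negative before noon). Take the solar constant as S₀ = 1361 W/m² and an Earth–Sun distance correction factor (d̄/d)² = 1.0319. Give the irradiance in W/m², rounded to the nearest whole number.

Hour angle H = 15° × (13.25 − 12) = 18.75°.
cos θ_z = sin φ sin δ + cos φ cos δ cos H = (0.7034)(-0.3971) + (0.7108)(0.9178)(0.9469) = 0.3384.
Top-of-atmosphere irradiance = S₀ (d̄/d)² cos θ_z = 1361 × 1.0319 × 0.3384 = 475.25 W/m².

475 W/m²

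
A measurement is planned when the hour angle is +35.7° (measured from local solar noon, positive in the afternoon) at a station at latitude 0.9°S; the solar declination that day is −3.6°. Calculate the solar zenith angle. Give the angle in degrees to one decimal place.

35.8°

cos θ_z = sin φ sin δ + cos φ cos δ cos H = (-0.0157)(-0.0628) + (0.9999)(0.9980)(0.8121) = 0.8114.
θ_z = arccos(0.8114) = 35.77°.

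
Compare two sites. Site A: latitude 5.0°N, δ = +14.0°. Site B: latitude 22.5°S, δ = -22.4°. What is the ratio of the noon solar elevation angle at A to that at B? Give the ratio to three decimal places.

0.901

A: 90° − |5.0 − (14.0)| = 81.00°.
B: 90° − |-22.5 − (-22.4)| = 89.90°.
Ratio A/B = 81.0000 / 89.9000 = 0.9010.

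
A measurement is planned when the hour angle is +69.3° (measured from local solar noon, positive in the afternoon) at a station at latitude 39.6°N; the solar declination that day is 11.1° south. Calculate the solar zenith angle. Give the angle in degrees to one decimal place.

81.7°

With φ = 39.6°, δ = -11.1°, H = 69.30°: sin φ sin δ = -0.1227, cos φ cos δ cos H = 0.2673, so cos θ_z = 0.1446.
θ_z = arccos(0.1446) = 81.69°.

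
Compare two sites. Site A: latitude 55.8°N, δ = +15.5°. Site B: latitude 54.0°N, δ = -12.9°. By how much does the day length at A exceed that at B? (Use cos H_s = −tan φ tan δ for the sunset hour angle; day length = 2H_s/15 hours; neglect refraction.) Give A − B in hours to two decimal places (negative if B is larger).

+5.66 h

A: H_s = arccos(−tan 55.8° · tan 15.5°) = 114.08°, so 2H_s/15 = 15.2107 h.
B: H_s = arccos(−tan 54.0° · tan -12.9°) = 71.63°, so 2H_s/15 = 9.5507 h.
A − B = 15.2107 − 9.5507 = 5.6600 h.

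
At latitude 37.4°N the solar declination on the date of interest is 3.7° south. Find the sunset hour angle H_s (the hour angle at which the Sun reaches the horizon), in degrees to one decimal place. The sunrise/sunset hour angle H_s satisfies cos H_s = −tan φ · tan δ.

cos H_s = −tan(37.4°) · tan(-3.7°) = 0.0494, so H_s = arccos(0.0494) = 87.17°.

87.2°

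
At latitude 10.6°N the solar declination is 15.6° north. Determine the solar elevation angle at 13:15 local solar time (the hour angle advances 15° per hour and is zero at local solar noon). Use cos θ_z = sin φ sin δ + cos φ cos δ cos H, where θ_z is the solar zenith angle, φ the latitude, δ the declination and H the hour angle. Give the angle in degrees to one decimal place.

71.1°

Hour angle H = 15° × (13.25 − 12) = 18.75°.
cos θ_z = sin(10.6°) sin(15.6°) + cos(10.6°) cos(15.6°) cos(18.75°) = 0.0495 + 0.8965 = 0.9460.
θ_z = arccos(0.9460) = 18.92°, so the elevation is 90° − 18.92° = 71.08°.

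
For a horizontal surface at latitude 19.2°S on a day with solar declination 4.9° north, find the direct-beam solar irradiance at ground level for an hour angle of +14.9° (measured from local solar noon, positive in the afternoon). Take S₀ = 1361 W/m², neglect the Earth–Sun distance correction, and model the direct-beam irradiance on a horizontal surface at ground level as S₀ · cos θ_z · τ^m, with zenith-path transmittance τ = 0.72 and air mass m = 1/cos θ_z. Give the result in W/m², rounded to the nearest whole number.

826 W/m²

cos θ_z = sin(-19.2°) sin(4.9°) + cos(-19.2°) cos(4.9°) cos(14.90°) = -0.0281 + 0.9093 = 0.8812.
Air mass m = 1/cos θ_z = 1/0.8812 = 1.135; τ^m = 0.72^1.135 = 0.6888.
Surface direct beam = 1361 × 0.8812 × 0.6888 = 826.09 W/m².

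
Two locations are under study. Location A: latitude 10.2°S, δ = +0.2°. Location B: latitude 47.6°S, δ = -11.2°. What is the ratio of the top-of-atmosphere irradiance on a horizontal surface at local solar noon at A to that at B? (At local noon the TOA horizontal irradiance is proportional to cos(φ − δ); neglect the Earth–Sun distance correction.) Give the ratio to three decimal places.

1.222

A: cos θ_z = cos(-10.2° − (0.2°)) = 0.9836.
B: cos θ_z = cos(-47.6° − (-11.2°)) = 0.8049.
Ratio A/B = 0.9836 / 0.8049 = 1.2220.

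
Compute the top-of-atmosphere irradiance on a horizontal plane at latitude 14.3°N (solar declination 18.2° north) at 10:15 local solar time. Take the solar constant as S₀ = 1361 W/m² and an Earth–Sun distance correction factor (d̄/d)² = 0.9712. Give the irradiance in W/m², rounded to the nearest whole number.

Hour angle H = 15° × (10.25 − 12) = -26.25°.
cos θ_z = sin(14.3°) sin(18.2°) + cos(14.3°) cos(18.2°) cos(-26.25°) = 0.0771 + 0.8256 = 0.9027.
Top-of-atmosphere irradiance = S₀ (d̄/d)² cos θ_z = 1361 × 0.9712 × 0.9027 = 1193.19 W/m².

1193 W/m²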